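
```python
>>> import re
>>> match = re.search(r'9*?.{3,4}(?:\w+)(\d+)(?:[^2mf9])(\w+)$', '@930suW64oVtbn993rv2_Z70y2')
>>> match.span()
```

(0, 26)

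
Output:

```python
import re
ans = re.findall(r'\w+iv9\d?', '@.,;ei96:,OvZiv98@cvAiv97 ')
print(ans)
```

Since nothing is captured, `findall` lists the 2 matched substrings directly.

['OvZiv98', 'cvAiv97']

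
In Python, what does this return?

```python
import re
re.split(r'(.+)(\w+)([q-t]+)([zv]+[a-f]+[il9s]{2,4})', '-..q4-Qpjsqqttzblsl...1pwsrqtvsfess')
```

['', '-..q4-Qpjsqq', 't', 't', 'zblsl', '...1pwsrqtvsfess']

Pattern: one or more of any character (captured); then one or more of a word character (captured); then one or more of a character in [q-t] (captured); then one or more of one of [zv], then one or more of a character in [a-f], then 2 to 4 of one of [il9s] (captured).
Matches to split on: at [0:19] → '-..q4-Qpjsqqttzblsl'.
With a capturing group present, the delimiter's captured portion is kept in the result list.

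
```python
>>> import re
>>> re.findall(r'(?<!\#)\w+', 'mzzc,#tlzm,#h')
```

`(?!…)`/`(?<!…)` only lets a position through if the neighbouring text does NOT match; no characters are consumed.
Scanning left to right: at [0:4] → 'mzzc'; at [7:10] → 'lzm'.
No capturing groups, so `findall` returns the 2 full match strings.

['mzzc', 'lzm']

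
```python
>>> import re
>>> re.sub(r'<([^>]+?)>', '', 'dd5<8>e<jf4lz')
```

'dd5e<jf4lz'

Each match is replaced by ''.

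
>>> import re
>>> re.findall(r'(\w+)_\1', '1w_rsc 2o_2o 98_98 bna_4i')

['2o', '98']

`\1` has to match the exact text group 1 already captured.
One capturing group, so `findall` returns just the captured substring from each match — 2 in all.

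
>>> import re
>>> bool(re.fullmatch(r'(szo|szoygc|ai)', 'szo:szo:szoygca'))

False

For `fullmatch`, every character of the input must be accounted for by the pattern.
Here the string isn't matched end-to-end, so the call returns None, and `bool(None)` is False.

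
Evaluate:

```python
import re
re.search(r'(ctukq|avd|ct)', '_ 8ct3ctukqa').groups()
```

('ct',)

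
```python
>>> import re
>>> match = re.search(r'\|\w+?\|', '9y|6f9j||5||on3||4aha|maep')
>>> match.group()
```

'|6f9j|'

Unlike `match`, `search` isn't anchored — it looks for the pattern anywhere in the string.
The match spans [2:8] → '|6f9j|'.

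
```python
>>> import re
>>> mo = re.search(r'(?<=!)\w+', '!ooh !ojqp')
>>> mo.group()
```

The positive lookaround only admits positions where the adjacent text matches; those characters stay outside the span.
The match spans [1:4] → 'ooh'.

'ooh'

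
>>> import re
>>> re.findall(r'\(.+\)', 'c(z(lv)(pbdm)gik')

['(z(lv)(pbdm)']

`findall` yields the raw match text (1 of them) because the pattern has no groups.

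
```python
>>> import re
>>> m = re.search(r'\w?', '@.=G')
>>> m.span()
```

(0, 0)

The pattern matches optionally a word character.
`re.search` tries every starting position until one works.
The match spans [0:0] → ''.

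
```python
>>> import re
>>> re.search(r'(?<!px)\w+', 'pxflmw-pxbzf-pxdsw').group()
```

`(?!…)`/`(?<!…)` only lets a position through if the neighbouring text does NOT match; no characters are consumed.
The match spans [0:6] → 'pxflmw'.

'pxflmw'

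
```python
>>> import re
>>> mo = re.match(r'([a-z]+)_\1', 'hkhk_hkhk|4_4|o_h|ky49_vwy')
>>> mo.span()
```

(0, 9)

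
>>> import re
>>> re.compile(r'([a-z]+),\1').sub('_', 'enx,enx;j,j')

After group 1 captures some text, `\1` only succeeds where that same text appears again.
Matches: at [0:7] → 'enx,enx'; at [8:11] → 'j,j'.
`sub` substitutes '_' at each match site.

'_;_'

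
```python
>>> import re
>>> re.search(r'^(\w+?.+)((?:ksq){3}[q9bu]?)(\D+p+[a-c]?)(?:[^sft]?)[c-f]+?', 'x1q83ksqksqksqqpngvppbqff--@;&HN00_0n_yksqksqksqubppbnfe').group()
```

This matches anchored at the start of the string; then one or more of a word character (lazy), then one or more of any character (captured); then the literal 'ksq' repeated 3 times, then optionally one of [q9bu] (captured); then one or more of a non-digit, then one or more of the literal 'p', then optionally a character in [a-c] (captured); then optionally any character except [sft] (non-capturing group); then one or more of a character in [c-f] (lazy).
Because the quantifier is non-greedy, it stops expanding at the earliest point where the rest of the pattern can succeed.
`re.search` scans for the first position where the pattern succeeds.
The match spans [0:55] → 'x1q83ksqksqksqqpngvppbqff--@;&HN00_0n_yksqksqksqubppbnf'.
Captured: group 1 = 'x1q83ksqksqksqqpngvppbqff--@;&HN00_0n_y', group 2 = 'ksqksqksqu', group 3 = 'bppb'.

'x1q83ksqksqksqqpngvppbqff--@;&HN00_0n_yksqksqksqubppbnf'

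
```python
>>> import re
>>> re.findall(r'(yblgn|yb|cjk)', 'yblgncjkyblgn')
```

Alternation isn't longest-match — the leftmost alternative that fits at this position is chosen.
One capturing group, so `findall` returns just the captured substring from each match — 3 in all.

['yblgn', 'cjk', 'yblgn']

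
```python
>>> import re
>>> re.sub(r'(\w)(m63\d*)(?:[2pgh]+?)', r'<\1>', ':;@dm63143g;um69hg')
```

':;@<d>;um69hg'

Pattern: a word character (captured); then the literal 'm63', then zero or more of a digit (captured); then one or more of one of [2pgh] (lazy) (non-capturing group).
Matches: at [3:11] → 'dm63143g'.
`\1` in the replacement pulls in group 1's text for each match.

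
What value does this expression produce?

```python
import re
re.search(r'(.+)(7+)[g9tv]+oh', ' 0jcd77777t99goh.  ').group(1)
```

' 0jcd7777'

The pattern matches one or more of any character (captured); then one or more of a literal '7' (captured); then one or more of one of [g9tv], then the literal 'oh'.
`re.search` tries every starting position until one works.
The match spans [0:16] → ' 0jcd77777t99goh'.
Captured: group 1 = ' 0jcd7777', group 2 = '7'.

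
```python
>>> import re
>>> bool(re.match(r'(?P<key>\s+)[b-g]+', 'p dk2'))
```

False

`re.match` only tries the pattern at the start of the string.
Here the pattern fails at index 0, so the call returns None, and `bool(None)` is False.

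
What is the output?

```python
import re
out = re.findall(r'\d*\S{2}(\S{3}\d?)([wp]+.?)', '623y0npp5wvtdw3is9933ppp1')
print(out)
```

This matches zero or more of a digit, then exactly 2 of a non-whitespace character; then exactly 3 of a non-whitespace character, then optionally a digit (captured); then one or more of one of [wp], then optionally any character (captured).
Walking the string: at [0:11] match '623y0npp5wv', groups = ('npp5', 'wv'); at [14:25] match '3is9933ppp1', groups = ('9933', 'ppp1').
`findall` packs the 2 group values into a tuple for every match.

[('npp5', 'wv'), ('9933', 'ppp1')]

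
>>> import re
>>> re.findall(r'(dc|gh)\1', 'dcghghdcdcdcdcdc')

['gh', 'dc', 'dc']

A backreference is literal: `\1` must see the identical characters the first group matched.
Scanning left to right: at [2:6] match 'ghgh', group 1 = 'gh'; at [6:10] match 'dcdc', group 1 = 'dc'; at [10:14] match 'dcdc', group 1 = 'dc'.
`findall` collects group 1 from each match (3 total).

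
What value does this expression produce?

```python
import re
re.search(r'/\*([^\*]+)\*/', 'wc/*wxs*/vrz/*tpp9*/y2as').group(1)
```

'wxs'

`re.search` tries every starting position until one works.
The match spans [2:9] → '/*wxs*/'.
Captured: group 1 = 'wxs'.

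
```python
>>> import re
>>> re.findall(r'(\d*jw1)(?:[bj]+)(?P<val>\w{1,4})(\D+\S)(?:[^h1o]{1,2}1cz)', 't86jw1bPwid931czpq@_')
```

[('86jw1', 'Pwi', 'd9')]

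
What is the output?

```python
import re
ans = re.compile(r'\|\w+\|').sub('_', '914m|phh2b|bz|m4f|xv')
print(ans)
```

914m_bz_xv

Matches: at [4:11] → '|phh2b|'; at [13:18] → '|m4f|'.
`sub` substitutes '_' at each match site.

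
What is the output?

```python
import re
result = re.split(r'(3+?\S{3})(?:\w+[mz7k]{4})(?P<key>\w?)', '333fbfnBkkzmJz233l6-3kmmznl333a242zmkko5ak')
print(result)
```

This matches one or more of the literal '3' (lazy), then exactly 3 of a non-whitespace character (captured); then one or more of a word character, then exactly 4 of one of [mz7k] (non-capturing group); then optionally a word character (captured as 'key').
A non-greedy quantifier consumes as few characters as it can — just enough that the remainder of the pattern still matches from where it stops; whatever follows it matches normally.
Matches to split on: at [0:13] → '333fbfnBkkzmJ'; at [15:39] → '33l6-3kmmznl333a242zmkko'.
With a capturing group present, the delimiter's captured portion is kept in the result list.

['', '333f', 'J', 'z2', '33l6-', 'o', '5ak']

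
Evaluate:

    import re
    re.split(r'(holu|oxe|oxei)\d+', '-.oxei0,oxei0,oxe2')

['-.', 'oxei', ',', 'oxei', ',', 'oxe', '']

`re.split` interleaves the captured-group text with the surrounding fragments.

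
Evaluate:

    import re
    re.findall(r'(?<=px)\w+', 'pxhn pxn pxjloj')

Because the assertion is zero-width, the text it checks is not consumed and won't appear in the result.
`findall` yields the raw match text (3 of them) because the pattern has no groups.

['hn', 'n', 'jloj']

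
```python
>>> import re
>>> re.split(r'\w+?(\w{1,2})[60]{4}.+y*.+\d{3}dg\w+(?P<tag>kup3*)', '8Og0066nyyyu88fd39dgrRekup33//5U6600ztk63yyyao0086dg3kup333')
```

This matches one or more of a word character (lazy); then 1 to 2 of a word character (captured); then exactly 4 of one of [60], then one or more of any character, then zero or more of the literal 'y'; then one or more of any character, then exactly 3 of a digit, then the literal 'dg'; then one or more of a word character; then the literal 'kup', then zero or more of a literal '3' (captured as 'tag').
Lazy quantifiers expand one character at a time until the remainder of the pattern can match.
Matches to split on: at [0:59] → '8Og0066nyyyu88fd39dgrRekup33//5U6600ztk63yyyao0086dg3kup333'.
The group in the pattern means `split` returns the separators' captures alongside the pieces.

['', 'Og', 'kup333', '']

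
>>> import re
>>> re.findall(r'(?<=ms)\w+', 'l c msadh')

Lookahead/lookbehind check context without consuming it, so the matched span excludes the asserted characters.
No capturing groups, so `findall` returns the 1 full match string.

['adh']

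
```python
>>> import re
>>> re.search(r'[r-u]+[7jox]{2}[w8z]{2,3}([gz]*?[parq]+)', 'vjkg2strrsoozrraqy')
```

None

This matches one or more of a character in [r-u], then exactly 2 of one of [7jox], then 2 to 3 of one of [w8z]; then zero or more of one of [gz] (lazy), then one or more of one of [parq] (captured).
`search` walks the string left to right and returns the first match it finds.
Here the pattern never matches, so the call returns None.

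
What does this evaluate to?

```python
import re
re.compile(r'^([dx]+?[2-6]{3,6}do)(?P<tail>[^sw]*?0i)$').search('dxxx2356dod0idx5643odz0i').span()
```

The pattern matches anchored at the start of the string; then one or more of one of [dx] (lazy), then 3 to 6 of a character in [2-6], then the literal 'do' (captured); then zero or more of any character except [sw] (lazy), then the literal '0i' (captured as 'tail'); then anchored at the end.
Unlike `match`, `search` isn't anchored — it looks for the pattern anywhere in the string.
The match spans [0:24] → 'dxxx2356dod0idx5643odz0i'.
Captured: group 1 = 'dxxx2356do', group 2 = 'd0idx5643odz0i'.

(0, 24)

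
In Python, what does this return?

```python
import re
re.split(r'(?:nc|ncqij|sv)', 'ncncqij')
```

['', '', 'qij']

Branches in `(...|...)` are attempted left-to-right; the first branch that allows the whole pattern to succeed is taken.
The string is cut at each match, leaving 3 pieces.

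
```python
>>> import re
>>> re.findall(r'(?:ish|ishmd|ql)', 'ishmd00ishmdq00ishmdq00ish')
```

['ish', 'ish', 'ish', 'ish']

Alternation tries branches left to right and keeps the first one that lets the overall match succeed at that position.
With no groups in the pattern, `findall` gives back each whole match — 4 here.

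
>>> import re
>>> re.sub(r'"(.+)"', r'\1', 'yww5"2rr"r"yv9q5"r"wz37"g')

'yww52rr"r"yv9q5"r"wz37g'

The replacement refers to a captured group, so each match is rewritten using its own captured text.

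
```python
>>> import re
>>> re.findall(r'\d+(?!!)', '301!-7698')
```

The negative lookahead/lookbehind blocks any match where the forbidden context is present.
Matches: at [0:2] → '30'; at [5:9] → '7698'.
With no groups in the pattern, `findall` gives back each whole match — 2 here.

['30', '7698']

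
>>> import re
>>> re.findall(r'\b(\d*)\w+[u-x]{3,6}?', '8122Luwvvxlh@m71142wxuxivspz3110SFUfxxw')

This matches a word boundary (`\b`, zero-width); then zero or more of a digit (captured); then one or more of a word character, then 3 to 6 of a character in [u-x] (lazy).
Scanning left to right: at [0:10] match '8122Luwvvx', group 1 = '8122'; at [13:39] match 'm71142wxuxivspz3110SFUfxxw', group 1 = ''.
One capturing group, so `findall` returns just the captured substring from each match — 2 in all.

['8122', '']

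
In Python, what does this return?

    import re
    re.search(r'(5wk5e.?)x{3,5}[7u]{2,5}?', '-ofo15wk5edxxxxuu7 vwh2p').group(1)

The match spans [5:17] → '5wk5edxxxxuu'.
Captured: group 1 = '5wk5ed'.

'5wk5ed'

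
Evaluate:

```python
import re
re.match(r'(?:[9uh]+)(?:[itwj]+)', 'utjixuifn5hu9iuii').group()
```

'utji'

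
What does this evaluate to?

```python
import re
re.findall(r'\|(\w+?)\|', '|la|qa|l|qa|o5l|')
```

Matches: at [0:4] match '|la|', group 1 = 'la'; at [6:9] match '|l|', group 1 = 'l'; at [11:16] match '|o5l|', group 1 = 'o5l'.
With a single group, `findall` returns only what that group captured — 3 items.

['la', 'l', 'o5l']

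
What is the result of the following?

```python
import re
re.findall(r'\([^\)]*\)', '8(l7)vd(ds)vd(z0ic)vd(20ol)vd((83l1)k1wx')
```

['(l7)', '(ds)', '(z0ic)', '(20ol)', '((83l1)']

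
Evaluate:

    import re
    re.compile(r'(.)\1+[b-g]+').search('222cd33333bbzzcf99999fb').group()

'222cd'

After group 1 captures some text, `\1` only succeeds where that same text appears again.
The match spans [0:5] → '222cd'.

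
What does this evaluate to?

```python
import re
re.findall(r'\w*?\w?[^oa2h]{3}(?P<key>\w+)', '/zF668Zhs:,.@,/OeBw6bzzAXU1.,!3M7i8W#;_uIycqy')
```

['668Zhs', 'OeBw6bzzAXU1', '3M7i8W', 'uIycqy']

This matches zero or more of a word character (lazy), then optionally a word character, then exactly 3 of any character except [oa2h]; then one or more of a word character (captured as 'key').
Walking the string: at [0:9] match '/zF668Zhs', group 1 = '668Zhs'; at [12:27] match '@,/OeBw6bzzAXU1', group 1 = 'OeBw6bzzAXU1'; at [27:36] match '.,!3M7i8W', group 1 = '3M7i8W'; at [36:45] match '#;_uIycqy', group 1 = 'uIycqy'.
Because there's exactly one group, `findall` drops the full match and keeps group 1 from each hit.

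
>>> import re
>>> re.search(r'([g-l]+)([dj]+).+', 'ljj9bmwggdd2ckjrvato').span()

(0, 20)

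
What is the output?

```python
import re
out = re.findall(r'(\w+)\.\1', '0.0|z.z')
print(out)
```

['0', 'z']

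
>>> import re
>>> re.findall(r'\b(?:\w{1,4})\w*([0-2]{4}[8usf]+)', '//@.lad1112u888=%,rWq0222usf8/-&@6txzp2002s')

This matches a word boundary (`\b`, zero-width); then 1 to 4 of a word character (non-capturing group); then zero or more of a word character; then exactly 4 of a character in [0-2], then one or more of one of [8usf] (captured).
Matches: at [4:15] match 'lad1112u888', group 1 = '1112u888'; at [18:29] match 'rWq0222usf8', group 1 = '0222usf8'; at [33:43] match '6txzp2002s', group 1 = '2002s'.
`findall` collects group 1 from each match (3 total).

['1112u888', '0222usf8', '2002s']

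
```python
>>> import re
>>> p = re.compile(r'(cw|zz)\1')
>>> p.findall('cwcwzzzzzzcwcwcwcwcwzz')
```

['cw', 'zz', 'cw', 'cw']

`\1` has to match the exact text group 1 already captured.
Matches: at [0:4] match 'cwcw', group 1 = 'cw'; at [4:8] match 'zzzz', group 1 = 'zz'; at [10:14] match 'cwcw', group 1 = 'cw'; at [14:18] match 'cwcw', group 1 = 'cw'.
One capturing group, so `findall` returns just the captured substring from each match — 4 in all.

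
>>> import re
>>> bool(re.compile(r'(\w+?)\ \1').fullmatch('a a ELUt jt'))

False

`\1` is not a pattern — it's the concrete string captured by group 1, re-applied verbatim.
`re.fullmatch` is like wrapping the pattern in `^…$` (in single-line mode).
Here there's no way to consume every character, so the call returns None, and `bool(None)` is False.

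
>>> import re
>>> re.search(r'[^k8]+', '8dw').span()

(1, 3)

Pattern: one or more of any character except [k8].
Unlike `match`, `search` isn't anchored — it looks for the pattern anywhere in the string.
The match spans [1:3] → 'dw'.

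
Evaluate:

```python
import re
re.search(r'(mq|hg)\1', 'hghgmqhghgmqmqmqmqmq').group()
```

'hghg'

`\1` is not a pattern — it's the concrete string captured by group 1, re-applied verbatim.
Unlike `match`, `search` isn't anchored — it looks for the pattern anywhere in the string.
The match spans [0:4] → 'hghg'.
Captured: group 1 = 'hg'.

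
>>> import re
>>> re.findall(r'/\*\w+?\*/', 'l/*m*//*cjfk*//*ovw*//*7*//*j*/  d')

Matches: at [1:6] → '/*m*/'; at [6:14] → '/*cjfk*/'; at [14:21] → '/*ovw*/'; at [21:26] → '/*7*/'; at [26:31] → '/*j*/'.
With no groups in the pattern, `findall` gives back each whole match — 5 here.

['/*m*/', '/*cjfk*/', '/*ovw*/', '/*7*/', '/*j*/']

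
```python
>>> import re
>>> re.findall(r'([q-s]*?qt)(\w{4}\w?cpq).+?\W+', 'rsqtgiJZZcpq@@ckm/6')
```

[('rsqt', 'giJZZcpq')]

Pattern: zero or more of a character in [q-s] (lazy), then the literal 'qt' (captured); then exactly 4 of a word character, then optionally a word character, then the literal 'cpq' (captured); then one or more of any character (lazy); then one or more of a non-word character.
Walking the string: at [0:14] match 'rsqtgiJZZcpq@@', groups = ('rsqt', 'giJZZcpq').
`findall` packs the 2 group values into a tuple for every match.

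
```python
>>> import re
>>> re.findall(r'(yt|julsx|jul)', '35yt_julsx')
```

['yt', 'julsx']

`|` is ordered: at each position the engine commits to the first alternative that works.
`findall` collects group 1 from each match (2 total).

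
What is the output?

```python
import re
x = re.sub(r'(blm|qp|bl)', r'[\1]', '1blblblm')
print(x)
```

Alternation tries branches left to right and keeps the first one that lets the overall match succeed at that position.
`\1` in the replacement pulls in group 1's text for each match.

1[bl][bl][blm]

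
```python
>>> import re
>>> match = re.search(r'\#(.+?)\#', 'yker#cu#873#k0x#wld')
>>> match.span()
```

(4, 8)

Because the quantifier is non-greedy, it stops expanding at the earliest point where the rest of the pattern can succeed.
`search` walks the string left to right and returns the first match it finds.
The match spans [4:8] → '#cu#'.
Captured: group 1 = 'cu'.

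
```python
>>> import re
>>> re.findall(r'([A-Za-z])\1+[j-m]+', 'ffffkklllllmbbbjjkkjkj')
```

['f', 'b']

`\1` has to match the exact text group 1 already captured.
Scanning left to right: at [0:12] match 'ffffkklllllm', group 1 = 'f'; at [12:22] match 'bbbjjkkjkj', group 1 = 'b'.
One capturing group, so `findall` returns just the captured substring from each match — 2 in all.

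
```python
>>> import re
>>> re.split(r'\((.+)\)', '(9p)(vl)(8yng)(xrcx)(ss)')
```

['', '9p)(vl)(8yng)(xrcx)(ss', '']

With a capturing group present, the delimiter's captured portion is kept in the result list.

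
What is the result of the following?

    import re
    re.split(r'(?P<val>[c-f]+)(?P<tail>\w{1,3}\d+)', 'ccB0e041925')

['', 'cc', 'B0e041925', '']

This matches one or more of a character in [c-f] (captured as 'val'); then 1 to 3 of a word character, then one or more of a digit (captured as 'tail').
Because the pattern has a capturing group, `split` also inserts each captured text between the pieces.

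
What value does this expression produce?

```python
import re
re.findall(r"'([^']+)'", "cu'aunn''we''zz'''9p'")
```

Because there's exactly one group, `findall` drops the full match and keeps group 1 from each hit.

['aunn', 'we', 'zz', '9p']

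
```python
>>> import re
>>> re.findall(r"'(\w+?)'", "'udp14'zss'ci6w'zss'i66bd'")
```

['udp14', 'ci6w', 'i66bd']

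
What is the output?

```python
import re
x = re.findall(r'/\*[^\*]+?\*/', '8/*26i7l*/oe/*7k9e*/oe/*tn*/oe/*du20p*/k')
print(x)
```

Walking the string: at [1:10] → '/*26i7l*/'; at [12:20] → '/*7k9e*/'; at [22:28] → '/*tn*/'; at [30:39] → '/*du20p*/'.
`findall` yields the raw match text (4 of them) because the pattern has no groups.

['/*26i7l*/', '/*7k9e*/', '/*tn*/', '/*du20p*/']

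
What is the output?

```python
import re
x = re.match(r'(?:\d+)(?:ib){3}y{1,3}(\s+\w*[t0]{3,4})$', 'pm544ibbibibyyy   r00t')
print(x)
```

None

`re.match` won't scan ahead — the pattern has to work from the very first character.
Here the pattern fails at index 0, so the call returns None.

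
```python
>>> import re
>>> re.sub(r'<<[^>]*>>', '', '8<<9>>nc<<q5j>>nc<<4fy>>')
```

`sub` substitutes '' at each match site.

'8ncnc'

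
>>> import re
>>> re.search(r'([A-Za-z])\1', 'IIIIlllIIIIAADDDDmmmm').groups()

('I',)

The match spans [0:2] → 'II'.
Captured: group 1 = 'I'.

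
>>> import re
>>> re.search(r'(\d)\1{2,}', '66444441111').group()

The backreference `\1` re-matches whatever the first group consumed, character for character.
Unlike `match`, `search` isn't anchored — it looks for the pattern anywhere in the string.
The match spans [2:7] → '44444'.
Captured: group 1 = '4'.

'44444'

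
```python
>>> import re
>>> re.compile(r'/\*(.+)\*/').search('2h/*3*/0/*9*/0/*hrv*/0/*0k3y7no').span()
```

The match spans [2:21] → '/*3*/0/*9*/0/*hrv*/'.

(2, 21)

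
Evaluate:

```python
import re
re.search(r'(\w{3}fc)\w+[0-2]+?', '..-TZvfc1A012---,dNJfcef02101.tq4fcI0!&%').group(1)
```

'TZvfc'

This matches exactly 3 of a word character, then the literal 'fc' (captured); then one or more of a word character; then one or more of a character in [0-2] (lazy).
`re.search` tries every starting position until one works.
The match spans [3:13] → 'TZvfc1A012'.
Captured: group 1 = 'TZvfc'.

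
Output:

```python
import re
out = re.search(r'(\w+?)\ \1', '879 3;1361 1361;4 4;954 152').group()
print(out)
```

1361 1361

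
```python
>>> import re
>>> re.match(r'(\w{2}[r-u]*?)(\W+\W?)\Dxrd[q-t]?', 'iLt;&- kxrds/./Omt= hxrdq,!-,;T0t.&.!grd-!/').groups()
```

('iLt', ';&- ')

The match spans [0:12] → 'iLt;&- kxrds'.
Captured: group 1 = 'iLt', group 2 = ';&- '.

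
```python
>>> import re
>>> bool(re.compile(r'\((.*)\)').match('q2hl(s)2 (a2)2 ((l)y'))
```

`match` is anchored at position 0; if the pattern doesn't fit there, it returns None.
Here the string doesn't start with a match, so the call returns None, and `bool(None)` is False.

False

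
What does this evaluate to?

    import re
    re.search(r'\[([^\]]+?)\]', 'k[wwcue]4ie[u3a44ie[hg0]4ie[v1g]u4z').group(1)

'wwcue'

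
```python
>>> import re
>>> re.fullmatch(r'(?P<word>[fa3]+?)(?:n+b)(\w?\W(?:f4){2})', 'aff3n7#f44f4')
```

Pattern: one or more of one of [fa3] (lazy) (captured as 'word'); then one or more of a literal 'n', then the literal 'b' (non-capturing group); then optionally a word character, then a non-word character, then the literal 'f4' repeated 2 times (captured).
For `fullmatch`, every character of the input must be accounted for by the pattern.
Here the pattern can't cover the whole string, so the call returns None.

None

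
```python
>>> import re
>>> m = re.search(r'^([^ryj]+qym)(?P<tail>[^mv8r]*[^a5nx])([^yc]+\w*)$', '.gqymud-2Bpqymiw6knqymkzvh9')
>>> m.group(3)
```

'iw6knqymkzvh9'

The pattern matches anchored at the start of the string; then one or more of any character except [ryj], then the literal 'qym' (captured); then zero or more of any character except [mv8r], then any character except [a5nx] (captured as 'tail'); then one or more of any character except [yc], then zero or more of a word character (captured); then anchored at the end.
Unlike `match`, `search` isn't anchored — it looks for the pattern anywhere in the string.
The match spans [0:27] → '.gqymud-2Bpqymiw6knqymkzvh9'.
Captured: group 1 = '.gqym', group 2 = 'ud-2Bpqym', group 3 = 'iw6knqymkzvh9'.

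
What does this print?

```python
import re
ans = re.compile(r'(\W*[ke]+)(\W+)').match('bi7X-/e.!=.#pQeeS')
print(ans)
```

`re.match` won't scan ahead — the pattern has to work from the very first character.
Here the string doesn't start with a match, so the call returns None.

None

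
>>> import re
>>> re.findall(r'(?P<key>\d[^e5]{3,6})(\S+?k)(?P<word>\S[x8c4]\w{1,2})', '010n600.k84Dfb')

[('010n600', '.k', '84Df')]

This matches a digit, then 3 to 6 of any character except [e5] (captured as 'key'); then one or more of a non-whitespace character (lazy), then a literal 'k' (captured); then a non-whitespace character, then one of [x8c4], then 1 to 2 of a word character (captured as 'word').
With 3 capturing groups, `findall` returns a 3-tuple per match.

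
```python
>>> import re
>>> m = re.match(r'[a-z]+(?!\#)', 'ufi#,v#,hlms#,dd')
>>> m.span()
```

(0, 2)

`(?!…)`/`(?<!…)` only lets a position through if the neighbouring text does NOT match; no characters are consumed.
`re.match` won't scan ahead — the pattern has to work from the very first character.
The match spans [0:2] → 'uf'.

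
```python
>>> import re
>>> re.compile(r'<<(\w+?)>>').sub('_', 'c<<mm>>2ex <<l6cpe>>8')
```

'c_2ex _8'

Every occurrence is swapped for '_'.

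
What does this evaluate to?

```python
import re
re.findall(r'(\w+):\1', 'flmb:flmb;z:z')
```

['flmb', 'z']

A backreference is literal: `\1` must see the identical characters the first group matched.
Walking the string: at [0:9] match 'flmb:flmb', group 1 = 'flmb'; at [10:13] match 'z:z', group 1 = 'z'.
Because there's exactly one group, `findall` drops the full match and keeps group 1 from each hit.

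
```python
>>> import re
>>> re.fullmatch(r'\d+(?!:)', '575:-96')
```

None

`(?!…)`/`(?<!…)` only lets a position through if the neighbouring text does NOT match; no characters are consumed.
`re.fullmatch` is like wrapping the pattern in `^…$` (in single-line mode).
Here there's no way to consume every character, so the call returns None.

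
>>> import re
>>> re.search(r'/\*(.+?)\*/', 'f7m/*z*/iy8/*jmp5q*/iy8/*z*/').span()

(3, 8)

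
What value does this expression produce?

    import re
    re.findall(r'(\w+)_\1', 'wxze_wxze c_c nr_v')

The backreference `\1` re-matches whatever the first group consumed, character for character.
With a single group, `findall` returns only what that group captured — 2 items.

['wxze', 'c']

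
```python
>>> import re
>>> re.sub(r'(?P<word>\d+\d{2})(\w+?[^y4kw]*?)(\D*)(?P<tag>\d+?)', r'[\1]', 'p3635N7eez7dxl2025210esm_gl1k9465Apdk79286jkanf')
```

'p[3635]eez7dxl[2025210]k[9465]9286jkanf'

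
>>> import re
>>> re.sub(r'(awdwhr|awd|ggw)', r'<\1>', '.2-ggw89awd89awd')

'.2-<ggw>89<awd>89<awd>'

`\1` in the replacement pulls in group 1's text for each match.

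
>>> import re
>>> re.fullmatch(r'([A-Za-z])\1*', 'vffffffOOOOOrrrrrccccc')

None

The backreference `\1` re-matches whatever the first group consumed, character for character.
For `fullmatch`, every character of the input must be accounted for by the pattern.
Here the string isn't matched end-to-end, so the call returns None.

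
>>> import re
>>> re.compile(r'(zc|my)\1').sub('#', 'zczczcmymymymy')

A backreference is literal: `\1` must see the identical characters the first group matched.
Matches: at [0:4] → 'zczc'; at [6:10] → 'mymy'; at [10:14] → 'mymy'.
Each match is replaced by '#'.

'#zc##'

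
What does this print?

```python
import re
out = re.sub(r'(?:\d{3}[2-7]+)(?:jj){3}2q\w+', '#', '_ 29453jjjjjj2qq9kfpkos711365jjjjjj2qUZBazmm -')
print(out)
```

Pattern: exactly 3 of a digit, then one or more of a character in [2-7] (non-capturing group); then the literal 'jj' repeated 3 times, then the literal '2q'; then one or more of a word character.
Matches: at [2:44] → '29453jjjjjj2qq9kfpkos711365jjjjjj2qUZBazmm'.
Every occurrence is swapped for '#'.

_ # -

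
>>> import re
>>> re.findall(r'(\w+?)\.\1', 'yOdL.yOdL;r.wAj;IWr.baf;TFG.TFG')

`\1` has to match the exact text group 1 already captured.
One capturing group, so `findall` returns just the captured substring from each match — 2 in all.

['yOdL', 'TFG']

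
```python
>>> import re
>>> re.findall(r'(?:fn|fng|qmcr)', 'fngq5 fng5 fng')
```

['fn', 'fn', 'fn']

Branches in `(...|...)` are attempted left-to-right; the first branch that allows the whole pattern to succeed is taken.
`findall` yields the raw match text (3 of them) because the pattern has no groups.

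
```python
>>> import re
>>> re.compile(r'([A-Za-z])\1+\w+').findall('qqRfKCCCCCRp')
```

After group 1 captures some text, `\1` only succeeds where that same text appears again.
Walking the string: at [0:12] match 'qqRfKCCCCCRp', group 1 = 'q'.
One capturing group, so `findall` returns just the captured substring from the one match — 1 in all.

['q']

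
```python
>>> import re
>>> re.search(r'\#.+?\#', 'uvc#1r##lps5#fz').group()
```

'#1r#'

The `?` after the quantifier makes it lazy — it takes as little as possible before letting the rest of the pattern try.
The match spans [3:7] → '#1r#'.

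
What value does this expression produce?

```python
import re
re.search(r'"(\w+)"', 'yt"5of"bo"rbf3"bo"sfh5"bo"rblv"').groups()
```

('5of',)

`re.search` tries every starting position until one works.
The match spans [2:7] → '"5of"'.
Captured: group 1 = '5of'.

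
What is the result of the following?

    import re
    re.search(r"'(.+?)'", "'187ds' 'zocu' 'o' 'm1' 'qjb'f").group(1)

'187ds'

Unlike `match`, `search` isn't anchored — it looks for the pattern anywhere in the string.
The match spans [0:7] → "'187ds'".
Captured: group 1 = '187ds'.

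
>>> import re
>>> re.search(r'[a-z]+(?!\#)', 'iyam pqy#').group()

The negative lookahead/lookbehind blocks any match where the forbidden context is present.
Unlike `match`, `search` isn't anchored — it looks for the pattern anywhere in the string.
The match spans [0:4] → 'iyam'.

'iyam'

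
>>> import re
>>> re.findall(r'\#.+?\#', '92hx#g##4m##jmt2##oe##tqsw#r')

Because the quantifier is non-greedy, it stops expanding at the earliest point where the rest of the pattern can succeed.
With no groups in the pattern, `findall` gives back each whole match — 5 here.

['#g#', '#4m#', '#jmt2#', '#oe#', '#tqsw#']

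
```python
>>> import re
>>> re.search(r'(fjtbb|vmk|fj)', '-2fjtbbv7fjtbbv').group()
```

'fjtbb'

The regex engine tests alternatives in the order written; an earlier branch that matches wins even if a later one would match more.
`search` walks the string left to right and returns the first match it finds.
The match spans [2:7] → 'fjtbb'.
Captured: group 1 = 'fjtbb'.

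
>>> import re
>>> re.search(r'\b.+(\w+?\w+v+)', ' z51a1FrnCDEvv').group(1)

The pattern matches a word boundary (`\b`, zero-width); then one or more of any character; then one or more of a word character (lazy), then one or more of a word character, then one or more of a literal 'v' (captured).
`search` walks the string left to right and returns the first match it finds.
The match spans [1:14] → 'z51a1FrnCDEvv'.
Captured: group 1 = 'Evv'.

'Evv'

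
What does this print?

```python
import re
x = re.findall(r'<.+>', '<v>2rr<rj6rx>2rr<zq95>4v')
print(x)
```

['<v>2rr<rj6rx>2rr<zq95>']

Scanning left to right: at [0:22] → '<v>2rr<rj6rx>2rr<zq95>'.
With no groups in the pattern, `findall` gives back each whole match — 1 here.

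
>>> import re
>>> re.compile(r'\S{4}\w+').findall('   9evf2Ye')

['9evf2Ye']

`findall` yields the raw match text (1 of them) because the pattern has no groups.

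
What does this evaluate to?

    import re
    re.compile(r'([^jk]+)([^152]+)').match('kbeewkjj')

None

Pattern: one or more of any character except [jk] (captured); then one or more of any character except [152] (captured).
With `match`, the pattern is implicitly anchored at the beginning.
Here the string doesn't start with a match, so the call returns None.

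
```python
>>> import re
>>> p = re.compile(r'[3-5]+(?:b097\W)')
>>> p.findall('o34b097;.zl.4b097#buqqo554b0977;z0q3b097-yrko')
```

With no groups in the pattern, `findall` gives back each whole match — 3 here.

['34b097;', '4b097#', '3b097-']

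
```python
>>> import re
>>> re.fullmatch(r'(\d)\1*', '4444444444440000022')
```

None

`re.fullmatch` is like wrapping the pattern in `^…$` (in single-line mode).
Here the string isn't matched end-to-end, so the call returns None.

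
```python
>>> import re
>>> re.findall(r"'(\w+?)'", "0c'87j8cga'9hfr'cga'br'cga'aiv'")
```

['87j8cga', 'cga', 'cga']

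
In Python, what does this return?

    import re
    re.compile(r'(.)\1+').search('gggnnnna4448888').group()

'ggg'

After group 1 captures some text, `\1` only succeeds where that same text appears again.
`re.search` scans for the first position where the pattern succeeds.
The match spans [0:3] → 'ggg'.
Captured: group 1 = 'g'.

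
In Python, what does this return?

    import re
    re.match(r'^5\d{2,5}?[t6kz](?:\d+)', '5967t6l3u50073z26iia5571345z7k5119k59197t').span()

The pattern matches anchored at the start of the string; then a literal '5', then 2 to 5 of a digit (lazy), then one of [t6kz]; then one or more of a digit (non-capturing group).
`re.match` only tries the pattern at the start of the string.
The match spans [0:6] → '5967t6'.

(0, 6)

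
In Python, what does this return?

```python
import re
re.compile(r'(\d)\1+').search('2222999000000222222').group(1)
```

'2'

The backreference `\1` re-matches whatever the first group consumed, character for character.
`re.search` scans for the first position where the pattern succeeds.
The match spans [0:4] → '2222'.
Captured: group 1 = '2'.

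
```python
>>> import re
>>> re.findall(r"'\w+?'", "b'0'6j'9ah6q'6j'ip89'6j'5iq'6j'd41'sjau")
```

["'0'", "'9ah6q'", "'ip89'", "'5iq'", "'d41'"]

Walking the string: at [1:4] → "'0'"; at [6:13] → "'9ah6q'"; at [15:21] → "'ip89'"; at [23:28] → "'5iq'"; at [30:35] → "'d41'".
`findall` yields the raw match text (5 of them) because the pattern has no groups.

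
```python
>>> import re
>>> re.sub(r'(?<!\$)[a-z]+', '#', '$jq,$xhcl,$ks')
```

'$j#,$x#,$k#'

The negative lookahead/lookbehind blocks any match where the forbidden context is present.
Every occurrence is swapped for '#'.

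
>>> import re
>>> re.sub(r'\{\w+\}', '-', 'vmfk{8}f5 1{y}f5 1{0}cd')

'vmfk-f5 1-f5 1-cd'

Matches: at [4:7] → '{8}'; at [11:14] → '{y}'; at [18:21] → '{0}'.
Every occurrence is swapped for '-'.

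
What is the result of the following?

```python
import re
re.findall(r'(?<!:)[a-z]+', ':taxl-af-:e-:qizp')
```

['axl', 'af', 'izp']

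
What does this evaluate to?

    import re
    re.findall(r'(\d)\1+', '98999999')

`\1` is not a pattern — it's the concrete string captured by group 1, re-applied verbatim.
Because there's exactly one group, `findall` drops the full match and keeps group 1 from the one hit.

['9']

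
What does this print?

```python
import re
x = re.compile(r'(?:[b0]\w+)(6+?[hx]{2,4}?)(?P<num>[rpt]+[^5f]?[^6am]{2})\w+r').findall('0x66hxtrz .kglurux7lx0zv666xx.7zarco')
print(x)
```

[('6hx', 'trz .')]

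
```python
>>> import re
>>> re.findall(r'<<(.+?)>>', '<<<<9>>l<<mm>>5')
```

['<<9', 'mm']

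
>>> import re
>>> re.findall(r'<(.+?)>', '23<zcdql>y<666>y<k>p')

The `?` after the quantifier makes it lazy — it takes as little as possible before letting the rest of the pattern try.
Walking the string: at [2:9] match '<zcdql>', group 1 = 'zcdql'; at [10:15] match '<666>', group 1 = '666'; at [16:19] match '<k>', group 1 = 'k'.
`findall` collects group 1 from each match (3 total).

['zcdql', '666', 'k']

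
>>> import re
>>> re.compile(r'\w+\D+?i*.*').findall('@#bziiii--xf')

The pattern matches one or more of a word character; then one or more of a non-digit (lazy), then zero or more of a literal 'i', then zero or more of any character.
Walking the string: at [2:12] → 'bziiii--xf'.
With no groups in the pattern, `findall` gives back each whole match — 1 here.

['bziiii--xf']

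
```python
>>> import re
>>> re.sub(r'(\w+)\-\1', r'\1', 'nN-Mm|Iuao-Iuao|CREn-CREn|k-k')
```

`\1` is not a pattern — it's the concrete string captured by group 1, re-applied verbatim.
Matches: at [6:15] → 'Iuao-Iuao'; at [16:25] → 'CREn-CREn'; at [26:29] → 'k-k'.
Each match is replaced using the text its own group 1 captured.

'nN-Mm|Iuao|CREn|k'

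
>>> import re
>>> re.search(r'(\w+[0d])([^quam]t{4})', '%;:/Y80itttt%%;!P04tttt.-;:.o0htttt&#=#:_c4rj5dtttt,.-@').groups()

('Y80', 'itttt')

This matches one or more of a word character, then one of [0d] (captured); then any character except [quam], then exactly 4 of the literal 't' (captured).
`re.search` scans for the first position where the pattern succeeds.
The match spans [4:12] → 'Y80itttt'.
Captured: group 1 = 'Y80', group 2 = 'itttt'.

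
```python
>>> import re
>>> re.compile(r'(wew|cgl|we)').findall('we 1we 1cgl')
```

Scanning left to right: at [0:2] match 'we', group 1 = 'we'; at [4:6] match 'we', group 1 = 'we'; at [8:11] match 'cgl', group 1 = 'cgl'.
Because there's exactly one group, `findall` drops the full match and keeps group 1 from each hit.

['we', 'we', 'cgl']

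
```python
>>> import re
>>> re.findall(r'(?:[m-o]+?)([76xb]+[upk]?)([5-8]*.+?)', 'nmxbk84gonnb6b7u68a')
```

[('xbk', '84'), ('b6b7u', '68a')]

Pattern: one or more of a character in [m-o] (lazy) (non-capturing group); then one or more of one of [76xb], then optionally one of [upk] (captured); then zero or more of a character in [5-8], then one or more of any character (lazy) (captured).
The `?` after the quantifier makes it lazy — it takes as little as possible before letting the rest of the pattern try.
Matches: at [0:7] match 'nmxbk84', groups = ('xbk', '84'); at [8:19] match 'onnb6b7u68a', groups = ('b6b7u', '68a').
With 2 capturing groups, `findall` returns a 2-tuple per match.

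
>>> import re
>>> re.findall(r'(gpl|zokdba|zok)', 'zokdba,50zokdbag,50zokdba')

['zokdba', 'zokdba', 'zokdba']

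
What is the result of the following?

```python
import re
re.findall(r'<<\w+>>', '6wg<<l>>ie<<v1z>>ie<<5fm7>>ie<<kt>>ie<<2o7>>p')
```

Walking the string: at [3:8] → '<<l>>'; at [10:17] → '<<v1z>>'; at [19:27] → '<<5fm7>>'; at [29:35] → '<<kt>>'; at [37:44] → '<<2o7>>'.
`findall` yields the raw match text (5 of them) because the pattern has no groups.

['<<l>>', '<<v1z>>', '<<5fm7>>', '<<kt>>', '<<2o7>>']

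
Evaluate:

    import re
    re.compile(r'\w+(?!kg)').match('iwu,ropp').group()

The negative lookaround is zero-width — it rules out positions where the adjacent text would match, without consuming anything.
`re.match` won't scan ahead — the pattern has to work from the very first character.
The match spans [0:3] → 'iwu'.

'iwu'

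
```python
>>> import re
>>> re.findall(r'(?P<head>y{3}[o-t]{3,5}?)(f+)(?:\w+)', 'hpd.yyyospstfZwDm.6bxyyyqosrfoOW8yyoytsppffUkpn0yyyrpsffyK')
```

[('yyyospst', 'f'), ('yyyqosr', 'f')]

Pattern: exactly 3 of a literal 'y', then 3 to 5 of a character in [o-t] (lazy) (captured as 'head'); then one or more of a literal 'f' (captured); then one or more of a word character (non-capturing group).
Scanning left to right: at [4:17] match 'yyyospstfZwDm', groups = ('yyyospst', 'f'); at [21:58] match 'yyyqosrfoOW8yyoytsppffUkpn0yyyrpsffyK', groups = ('yyyqosr', 'f').
2 groups means each result is a tuple of 2 captured strings — 2 here.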